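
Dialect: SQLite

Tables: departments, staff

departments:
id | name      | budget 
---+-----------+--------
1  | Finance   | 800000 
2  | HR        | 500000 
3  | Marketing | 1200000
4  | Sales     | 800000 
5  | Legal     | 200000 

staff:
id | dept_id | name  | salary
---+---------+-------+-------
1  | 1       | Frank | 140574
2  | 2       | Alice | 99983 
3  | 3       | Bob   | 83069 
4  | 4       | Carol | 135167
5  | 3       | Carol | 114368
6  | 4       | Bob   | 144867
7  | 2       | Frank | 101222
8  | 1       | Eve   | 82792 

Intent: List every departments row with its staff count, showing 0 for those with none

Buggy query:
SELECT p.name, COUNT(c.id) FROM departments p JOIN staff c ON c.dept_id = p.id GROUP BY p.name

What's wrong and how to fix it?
Bug: INNER JOIN drops departments rows that have no matching staff rows

Fix: Use LEFT JOIN so parents without children still appear (COUNT(c.id) gives 0)

Corrected query:
SELECT p.name, COUNT(c.id) FROM departments p LEFT JOIN staff c ON c.dept_id = p.id GROUP BY p.name

Result:
name      | COUNT(c.id)
----------+------------
Finance   | 2          
HR        | 2          
Legal     | 0          
Marketing | 2          
Sales     | 2          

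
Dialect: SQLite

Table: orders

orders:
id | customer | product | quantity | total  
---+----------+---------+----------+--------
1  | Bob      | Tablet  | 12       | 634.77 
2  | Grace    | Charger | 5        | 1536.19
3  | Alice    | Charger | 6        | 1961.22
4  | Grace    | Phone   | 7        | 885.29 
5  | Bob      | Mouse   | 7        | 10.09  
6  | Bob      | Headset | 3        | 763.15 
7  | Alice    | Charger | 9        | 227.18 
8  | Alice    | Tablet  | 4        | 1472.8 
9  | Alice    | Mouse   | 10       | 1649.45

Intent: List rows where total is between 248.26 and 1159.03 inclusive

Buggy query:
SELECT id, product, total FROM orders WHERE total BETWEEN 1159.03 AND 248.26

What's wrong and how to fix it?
Bug: The bounds are reversed; BETWEEN a AND b requires a <= b to match anything

Fix: Swap the bounds so the smaller value comes first

Corrected query:
SELECT id, product, total FROM orders WHERE total BETWEEN 248.26 AND 1159.03

Result:
id | product | total 
---+---------+-------
1  | Tablet  | 634.77
4  | Phone   | 885.29
6  | Headset | 763.15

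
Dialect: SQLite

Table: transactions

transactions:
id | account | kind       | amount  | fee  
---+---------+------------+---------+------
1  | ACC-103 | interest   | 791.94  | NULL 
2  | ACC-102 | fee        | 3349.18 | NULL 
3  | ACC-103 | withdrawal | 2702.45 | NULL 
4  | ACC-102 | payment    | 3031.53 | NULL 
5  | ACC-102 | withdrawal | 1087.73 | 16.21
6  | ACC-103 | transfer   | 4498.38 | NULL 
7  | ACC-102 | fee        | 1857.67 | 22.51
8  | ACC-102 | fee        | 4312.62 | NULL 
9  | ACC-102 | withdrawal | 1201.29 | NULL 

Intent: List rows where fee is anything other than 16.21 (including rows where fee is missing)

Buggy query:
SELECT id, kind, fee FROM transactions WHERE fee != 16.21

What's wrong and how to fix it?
Bug: Inequality against NULL is unknown, not true; rows with NULL are dropped

Fix: Add an explicit OR fee IS NULL to include the missing-value rows

Corrected query:
SELECT id, kind, fee FROM transactions WHERE fee != 16.21 OR fee IS NULL

Result:
id | kind       | fee  
---+------------+------
1  | interest   | NULL 
2  | fee        | NULL 
3  | withdrawal | NULL 
4  | payment    | NULL 
6  | transfer   | NULL 
7  | fee        | 22.51
8  | fee        | NULL 
9  | withdrawal | NULL 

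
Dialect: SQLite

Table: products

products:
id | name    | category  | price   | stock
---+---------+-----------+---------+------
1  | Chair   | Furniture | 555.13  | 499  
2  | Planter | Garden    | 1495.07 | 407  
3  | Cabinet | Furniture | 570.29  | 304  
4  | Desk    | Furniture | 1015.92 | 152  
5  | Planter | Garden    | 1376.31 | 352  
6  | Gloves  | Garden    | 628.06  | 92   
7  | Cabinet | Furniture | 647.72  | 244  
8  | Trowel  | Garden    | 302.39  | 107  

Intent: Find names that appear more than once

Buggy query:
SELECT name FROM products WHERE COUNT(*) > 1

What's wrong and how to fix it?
Bug: COUNT(*) is an aggregate and cannot be used in WHERE

Fix: GROUP BY name, then filter groups with HAVING COUNT(*) > 1

Corrected query:
SELECT name FROM products GROUP BY name HAVING COUNT(*) > 1

Result:
name   
-------
Cabinet
Planter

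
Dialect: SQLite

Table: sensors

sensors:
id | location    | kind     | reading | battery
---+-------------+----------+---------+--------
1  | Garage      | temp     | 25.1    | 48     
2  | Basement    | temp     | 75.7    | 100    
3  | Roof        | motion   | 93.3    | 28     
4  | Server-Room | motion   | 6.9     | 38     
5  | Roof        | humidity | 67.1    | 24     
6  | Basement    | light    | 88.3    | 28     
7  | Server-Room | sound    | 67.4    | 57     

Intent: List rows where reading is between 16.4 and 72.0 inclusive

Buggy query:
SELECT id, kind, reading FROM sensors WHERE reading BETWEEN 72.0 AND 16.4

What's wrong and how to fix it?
Bug: BETWEEN expects the lower bound first; with 72.0 AND 16.4 the range is empty

Fix: Write BETWEEN 16.4 AND 72.0

Corrected query:
SELECT id, kind, reading FROM sensors WHERE reading BETWEEN 16.4 AND 72.0

Result:
id | kind     | reading
---+----------+--------
1  | temp     | 25.1   
5  | humidity | 67.1   
7  | sound    | 67.4   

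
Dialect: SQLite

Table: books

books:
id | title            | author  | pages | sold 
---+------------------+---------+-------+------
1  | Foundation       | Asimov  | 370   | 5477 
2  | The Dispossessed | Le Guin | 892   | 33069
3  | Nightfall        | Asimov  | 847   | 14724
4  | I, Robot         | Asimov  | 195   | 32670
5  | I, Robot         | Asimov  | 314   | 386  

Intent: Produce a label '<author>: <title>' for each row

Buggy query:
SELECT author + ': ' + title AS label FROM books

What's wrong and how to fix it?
Bug: SQLite uses || for string concatenation; + coerces text to numbers (yielding 0)

Fix: Use the || operator for string concatenation

Corrected query:
SELECT author || ': ' || title AS label FROM books

Result:
label                    
-------------------------
Asimov: Foundation       
Le Guin: The Dispossessed
Asimov: Nightfall        
Asimov: I, Robot         
Asimov: I, Robot         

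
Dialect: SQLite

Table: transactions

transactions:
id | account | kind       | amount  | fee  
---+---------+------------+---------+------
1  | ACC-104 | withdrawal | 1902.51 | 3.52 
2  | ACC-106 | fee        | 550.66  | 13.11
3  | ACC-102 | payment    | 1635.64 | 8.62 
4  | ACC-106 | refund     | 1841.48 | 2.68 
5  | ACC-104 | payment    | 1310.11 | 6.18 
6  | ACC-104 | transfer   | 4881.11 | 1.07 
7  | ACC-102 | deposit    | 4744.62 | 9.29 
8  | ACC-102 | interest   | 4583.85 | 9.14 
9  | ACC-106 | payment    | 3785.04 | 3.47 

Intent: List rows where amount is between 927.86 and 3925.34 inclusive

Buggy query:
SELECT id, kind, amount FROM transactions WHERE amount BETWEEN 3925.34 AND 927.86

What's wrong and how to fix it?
Bug: BETWEEN expects the lower bound first; with 3925.34 AND 927.86 the range is empty

Fix: Swap the bounds so the smaller value comes first

Corrected query:
SELECT id, kind, amount FROM transactions WHERE amount BETWEEN 927.86 AND 3925.34

Result:
id | kind       | amount 
---+------------+--------
1  | withdrawal | 1902.51
3  | payment    | 1635.64
4  | refund     | 1841.48
5  | payment    | 1310.11
9  | payment    | 3785.04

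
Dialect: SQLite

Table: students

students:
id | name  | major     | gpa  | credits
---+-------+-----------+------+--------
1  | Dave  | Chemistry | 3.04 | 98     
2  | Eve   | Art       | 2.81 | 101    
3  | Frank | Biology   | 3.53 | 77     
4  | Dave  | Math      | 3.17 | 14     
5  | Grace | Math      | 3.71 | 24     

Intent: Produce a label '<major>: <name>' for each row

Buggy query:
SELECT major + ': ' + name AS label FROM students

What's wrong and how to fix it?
Bug: SQLite uses || for string concatenation; + coerces text to numbers (yielding 0)

Fix: Use the || operator for string concatenation

Corrected query:
SELECT major || ': ' || name AS label FROM students

Result:
label          
---------------
Chemistry: Dave
Art: Eve       
Biology: Frank 
Math: Dave     
Math: Grace    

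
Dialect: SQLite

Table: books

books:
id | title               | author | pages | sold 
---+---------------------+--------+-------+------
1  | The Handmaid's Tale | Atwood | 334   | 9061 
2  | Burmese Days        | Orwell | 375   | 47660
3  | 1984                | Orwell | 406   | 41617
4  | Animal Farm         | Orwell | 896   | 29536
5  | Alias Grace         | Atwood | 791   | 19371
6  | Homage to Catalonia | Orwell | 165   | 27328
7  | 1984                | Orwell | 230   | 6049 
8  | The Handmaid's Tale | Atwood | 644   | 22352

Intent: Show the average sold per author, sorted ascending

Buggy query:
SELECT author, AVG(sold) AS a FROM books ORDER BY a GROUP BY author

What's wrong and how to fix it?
Bug: ORDER BY appears before GROUP BY; SQL clause order requires GROUP BY first

Fix: Reorder: SELECT … FROM … GROUP BY … ORDER BY …

Corrected query:
SELECT author, AVG(sold) AS a FROM books GROUP BY author ORDER BY a

Result:
author | a    
-------+------
Atwood | 16928
Orwell | 30438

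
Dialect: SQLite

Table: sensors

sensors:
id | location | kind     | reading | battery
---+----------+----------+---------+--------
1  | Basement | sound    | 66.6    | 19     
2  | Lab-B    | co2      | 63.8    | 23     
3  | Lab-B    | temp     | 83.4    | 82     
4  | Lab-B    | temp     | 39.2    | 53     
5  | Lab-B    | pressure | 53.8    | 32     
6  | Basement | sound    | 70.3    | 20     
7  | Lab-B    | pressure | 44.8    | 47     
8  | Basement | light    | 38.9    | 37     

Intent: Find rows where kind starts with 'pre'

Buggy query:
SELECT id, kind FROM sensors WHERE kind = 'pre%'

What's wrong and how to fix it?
Bug: '=' compares the literal string including the % character; pattern matching needs LIKE

Fix: Replace '=' with LIKE so 'pre%' is treated as a pattern

Corrected query:
SELECT id, kind FROM sensors WHERE kind LIKE 'pre%'

Result:
id | kind    
---+---------
5  | pressure
7  | pressure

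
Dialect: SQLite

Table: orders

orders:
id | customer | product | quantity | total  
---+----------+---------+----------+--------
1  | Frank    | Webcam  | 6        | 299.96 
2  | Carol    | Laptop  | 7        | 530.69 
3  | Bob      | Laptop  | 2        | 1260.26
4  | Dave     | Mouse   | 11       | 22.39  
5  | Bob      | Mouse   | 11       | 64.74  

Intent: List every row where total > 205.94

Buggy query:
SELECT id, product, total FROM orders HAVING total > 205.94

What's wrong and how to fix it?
Bug: This is a non-aggregate query (no GROUP BY, no aggregates), so in SQLite the HAVING clause is invalid here; a row-level condition belongs in WHERE

Fix: Use WHERE for row-level filtering

Corrected query:
SELECT id, product, total FROM orders WHERE total > 205.94

Result:
id | product | total  
---+---------+--------
1  | Webcam  | 299.96 
2  | Laptop  | 530.69 
3  | Laptop  | 1260.26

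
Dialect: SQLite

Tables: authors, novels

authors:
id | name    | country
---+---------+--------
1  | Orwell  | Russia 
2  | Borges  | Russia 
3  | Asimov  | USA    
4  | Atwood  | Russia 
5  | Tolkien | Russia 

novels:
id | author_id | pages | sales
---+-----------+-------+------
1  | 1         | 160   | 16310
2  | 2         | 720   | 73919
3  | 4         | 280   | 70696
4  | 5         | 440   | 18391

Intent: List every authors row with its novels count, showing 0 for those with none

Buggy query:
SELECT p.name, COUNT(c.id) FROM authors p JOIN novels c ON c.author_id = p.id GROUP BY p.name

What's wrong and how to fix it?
Bug: INNER JOIN drops authors rows that have no matching novels rows

Fix: Use LEFT JOIN so parents without children still appear (COUNT(c.id) gives 0)

Corrected query:
SELECT p.name, COUNT(c.id) FROM authors p LEFT JOIN novels c ON c.author_id = p.id GROUP BY p.name

Result:
name    | COUNT(c.id)
--------+------------
Asimov  | 0          
Atwood  | 1          
Borges  | 1          
Orwell  | 1          
Tolkien | 1          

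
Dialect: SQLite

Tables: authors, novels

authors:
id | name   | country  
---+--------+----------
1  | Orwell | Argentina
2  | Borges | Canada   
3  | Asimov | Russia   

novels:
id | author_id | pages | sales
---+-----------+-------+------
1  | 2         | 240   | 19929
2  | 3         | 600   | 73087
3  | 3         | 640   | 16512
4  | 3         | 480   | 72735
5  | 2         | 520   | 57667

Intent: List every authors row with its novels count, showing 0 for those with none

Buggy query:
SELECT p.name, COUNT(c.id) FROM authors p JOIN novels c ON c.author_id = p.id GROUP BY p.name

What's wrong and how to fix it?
Bug: INNER JOIN drops authors rows that have no matching novels rows

Fix: Use LEFT JOIN so parents without children still appear (COUNT(c.id) gives 0)

Corrected query:
SELECT p.name, COUNT(c.id) FROM authors p LEFT JOIN novels c ON c.author_id = p.id GROUP BY p.name

Result:
name   | COUNT(c.id)
-------+------------
Asimov | 3          
Borges | 2          
Orwell | 0          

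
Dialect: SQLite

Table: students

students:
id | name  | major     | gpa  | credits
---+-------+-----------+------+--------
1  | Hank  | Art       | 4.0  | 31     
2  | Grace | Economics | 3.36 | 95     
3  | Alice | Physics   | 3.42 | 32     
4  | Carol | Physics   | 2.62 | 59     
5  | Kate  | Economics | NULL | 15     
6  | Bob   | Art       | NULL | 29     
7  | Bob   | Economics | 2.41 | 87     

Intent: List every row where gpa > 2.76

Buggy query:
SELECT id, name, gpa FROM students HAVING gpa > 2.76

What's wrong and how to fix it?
Bug: HAVING filters the output of aggregation, but this query has no GROUP BY and no aggregate functions, so SQLite rejects it (HAVING clause on a non-aggregate query); the condition here is per row

Fix: Use WHERE for row-level filtering

Corrected query:
SELECT id, name, gpa FROM students WHERE gpa > 2.76

Result:
id | name  | gpa 
---+-------+-----
1  | Hank  | 4   
2  | Grace | 3.36
3  | Alice | 3.42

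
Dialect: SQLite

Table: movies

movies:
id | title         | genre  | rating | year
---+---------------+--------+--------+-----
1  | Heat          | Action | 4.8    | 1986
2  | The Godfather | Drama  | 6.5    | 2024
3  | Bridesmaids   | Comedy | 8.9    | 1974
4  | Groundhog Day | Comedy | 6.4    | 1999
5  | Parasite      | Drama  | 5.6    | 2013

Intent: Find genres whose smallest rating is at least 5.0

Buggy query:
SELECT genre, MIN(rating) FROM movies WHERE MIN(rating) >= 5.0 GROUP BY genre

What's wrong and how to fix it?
Bug: Aggregates like MIN are computed per group after WHERE runs

Fix: Replace WHERE with HAVING after the GROUP BY

Corrected query:
SELECT genre, MIN(rating) FROM movies GROUP BY genre HAVING MIN(rating) >= 5.0

Result:
genre  | MIN(rating)
-------+------------
Comedy | 6.4        
Drama  | 5.6        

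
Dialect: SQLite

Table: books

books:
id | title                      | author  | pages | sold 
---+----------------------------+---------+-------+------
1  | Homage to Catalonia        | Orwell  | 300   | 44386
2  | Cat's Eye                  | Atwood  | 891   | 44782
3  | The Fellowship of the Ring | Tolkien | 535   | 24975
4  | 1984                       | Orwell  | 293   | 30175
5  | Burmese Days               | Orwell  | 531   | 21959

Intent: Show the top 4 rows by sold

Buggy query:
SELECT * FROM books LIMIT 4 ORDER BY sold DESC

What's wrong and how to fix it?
Bug: LIMIT must come after ORDER BY

Fix: Swap the clauses: ORDER BY first, then LIMIT

Corrected query:
SELECT * FROM books ORDER BY sold DESC LIMIT 4

Result:
id | title                      | author  | pages | sold 
---+----------------------------+---------+-------+------
2  | Cat's Eye                  | Atwood  | 891   | 44782
1  | Homage to Catalonia        | Orwell  | 300   | 44386
4  | 1984                       | Orwell  | 293   | 30175
3  | The Fellowship of the Ring | Tolkien | 535   | 24975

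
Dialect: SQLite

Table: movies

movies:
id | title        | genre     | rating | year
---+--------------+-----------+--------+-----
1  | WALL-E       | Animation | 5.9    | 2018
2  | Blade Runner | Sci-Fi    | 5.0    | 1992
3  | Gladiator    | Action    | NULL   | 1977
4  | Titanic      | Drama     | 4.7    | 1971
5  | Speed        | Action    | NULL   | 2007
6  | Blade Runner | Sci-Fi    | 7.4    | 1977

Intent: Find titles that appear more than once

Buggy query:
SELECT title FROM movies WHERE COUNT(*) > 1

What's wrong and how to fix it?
Bug: WHERE can't reference COUNT(*); aggregates are computed after WHERE

Fix: GROUP BY title, then filter groups with HAVING COUNT(*) > 1

Corrected query:
SELECT title FROM movies GROUP BY title HAVING COUNT(*) > 1

Result:
title       
------------
Blade Runner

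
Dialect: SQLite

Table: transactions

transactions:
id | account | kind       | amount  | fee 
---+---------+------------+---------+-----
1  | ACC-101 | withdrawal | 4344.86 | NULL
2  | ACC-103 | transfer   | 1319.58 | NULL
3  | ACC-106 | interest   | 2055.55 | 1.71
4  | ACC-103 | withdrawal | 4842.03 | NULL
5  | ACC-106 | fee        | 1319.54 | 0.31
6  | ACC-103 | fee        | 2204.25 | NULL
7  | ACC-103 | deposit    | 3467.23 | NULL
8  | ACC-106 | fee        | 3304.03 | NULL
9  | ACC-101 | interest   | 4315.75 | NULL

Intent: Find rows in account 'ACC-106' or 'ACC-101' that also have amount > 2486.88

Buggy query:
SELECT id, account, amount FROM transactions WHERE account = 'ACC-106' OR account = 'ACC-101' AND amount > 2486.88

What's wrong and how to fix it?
Bug: AND binds tighter than OR, so this parses as account = 'ACC-106' OR (account = 'ACC-101' AND amount > 2486.88)

Fix: Group the OR with parentheses (or use IN), then AND the threshold

Corrected query:
SELECT id, account, amount FROM transactions WHERE (account = 'ACC-106' OR account = 'ACC-101') AND amount > 2486.88

Result:
id | account | amount 
---+---------+--------
1  | ACC-101 | 4344.86
8  | ACC-106 | 3304.03
9  | ACC-101 | 4315.75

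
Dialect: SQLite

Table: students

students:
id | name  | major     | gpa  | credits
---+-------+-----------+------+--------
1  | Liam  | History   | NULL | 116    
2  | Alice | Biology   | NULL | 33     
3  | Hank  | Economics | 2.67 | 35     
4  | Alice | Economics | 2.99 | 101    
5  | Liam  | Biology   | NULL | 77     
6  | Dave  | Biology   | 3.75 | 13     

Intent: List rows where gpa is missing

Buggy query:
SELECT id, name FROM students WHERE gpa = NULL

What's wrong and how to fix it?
Bug: '= NULL' is always unknown in SQL three-valued logic, so no rows match

Fix: Replace '= NULL' with 'IS NULL'

Corrected query:
SELECT id, name FROM students WHERE gpa IS NULL

Result:
id | name 
---+------
1  | Liam 
2  | Alice
5  | Liam 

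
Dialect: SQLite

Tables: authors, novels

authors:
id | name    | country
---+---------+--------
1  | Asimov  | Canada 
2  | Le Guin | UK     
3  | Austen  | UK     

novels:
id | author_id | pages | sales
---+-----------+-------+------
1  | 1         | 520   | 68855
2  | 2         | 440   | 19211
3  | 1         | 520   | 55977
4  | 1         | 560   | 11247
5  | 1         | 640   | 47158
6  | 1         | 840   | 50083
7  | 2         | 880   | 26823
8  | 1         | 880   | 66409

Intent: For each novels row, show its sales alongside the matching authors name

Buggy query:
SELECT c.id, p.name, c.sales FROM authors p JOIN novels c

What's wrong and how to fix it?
Bug: Missing join condition: each novels row is matched to all authors rows instead of just its own

Fix: Specify the join condition linking the foreign key to the parent id

Corrected query:
SELECT c.id, p.name, c.sales FROM authors p JOIN novels c ON c.author_id = p.id

Result:
id | name    | sales
---+---------+------
1  | Asimov  | 68855
2  | Le Guin | 19211
3  | Asimov  | 55977
4  | Asimov  | 11247
5  | Asimov  | 47158
6  | Asimov  | 50083
7  | Le Guin | 26823
8  | Asimov  | 66409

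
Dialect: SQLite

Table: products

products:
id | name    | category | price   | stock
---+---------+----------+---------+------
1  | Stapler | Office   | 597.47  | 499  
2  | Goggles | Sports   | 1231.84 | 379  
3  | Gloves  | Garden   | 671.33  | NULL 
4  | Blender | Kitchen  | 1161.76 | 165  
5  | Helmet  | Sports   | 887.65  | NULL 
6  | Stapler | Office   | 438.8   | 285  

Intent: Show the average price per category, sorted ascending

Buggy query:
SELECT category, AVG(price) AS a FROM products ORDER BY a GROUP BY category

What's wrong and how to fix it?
Bug: ORDER BY appears before GROUP BY; SQL clause order requires GROUP BY first

Fix: Reorder: SELECT … FROM … GROUP BY … ORDER BY …

Corrected query:
SELECT category, AVG(price) AS a FROM products GROUP BY category ORDER BY a

Result:
category | a       
---------+---------
Office   | 518.135 
Garden   | 671.33  
Sports   | 1059.745
Kitchen  | 1161.76 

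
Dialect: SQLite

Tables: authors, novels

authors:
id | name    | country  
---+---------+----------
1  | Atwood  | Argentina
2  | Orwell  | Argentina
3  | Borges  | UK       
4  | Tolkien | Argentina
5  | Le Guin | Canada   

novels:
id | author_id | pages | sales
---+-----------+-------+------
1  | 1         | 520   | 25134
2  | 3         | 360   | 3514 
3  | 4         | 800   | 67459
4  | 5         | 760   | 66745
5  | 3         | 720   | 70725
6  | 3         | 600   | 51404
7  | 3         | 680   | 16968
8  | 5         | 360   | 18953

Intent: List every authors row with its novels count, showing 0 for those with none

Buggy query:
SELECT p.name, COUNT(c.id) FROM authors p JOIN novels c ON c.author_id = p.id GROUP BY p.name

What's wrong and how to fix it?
Bug: INNER JOIN drops authors rows that have no matching novels rows

Fix: Use LEFT JOIN so parents without children still appear (COUNT(c.id) gives 0)

Corrected query:
SELECT p.name, COUNT(c.id) FROM authors p LEFT JOIN novels c ON c.author_id = p.id GROUP BY p.name

Result:
name    | COUNT(c.id)
--------+------------
Atwood  | 1          
Borges  | 4          
Le Guin | 2          
Orwell  | 0          
Tolkien | 1          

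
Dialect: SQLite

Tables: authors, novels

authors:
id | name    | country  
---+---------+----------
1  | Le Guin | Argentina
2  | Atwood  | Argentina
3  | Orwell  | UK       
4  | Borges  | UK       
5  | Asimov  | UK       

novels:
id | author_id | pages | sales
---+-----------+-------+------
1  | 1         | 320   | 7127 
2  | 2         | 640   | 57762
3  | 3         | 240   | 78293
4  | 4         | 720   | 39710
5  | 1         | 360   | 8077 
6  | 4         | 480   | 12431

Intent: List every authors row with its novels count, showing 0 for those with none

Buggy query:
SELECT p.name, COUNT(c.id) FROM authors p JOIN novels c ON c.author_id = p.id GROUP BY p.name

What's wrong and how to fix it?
Bug: An inner join excludes parents with zero children

Fix: Switch to LEFT JOIN to retain unmatched parent rows

Corrected query:
SELECT p.name, COUNT(c.id) FROM authors p LEFT JOIN novels c ON c.author_id = p.id GROUP BY p.name

Result:
name    | COUNT(c.id)
--------+------------
Asimov  | 0          
Atwood  | 1          
Borges  | 2          
Le Guin | 2          
Orwell  | 1          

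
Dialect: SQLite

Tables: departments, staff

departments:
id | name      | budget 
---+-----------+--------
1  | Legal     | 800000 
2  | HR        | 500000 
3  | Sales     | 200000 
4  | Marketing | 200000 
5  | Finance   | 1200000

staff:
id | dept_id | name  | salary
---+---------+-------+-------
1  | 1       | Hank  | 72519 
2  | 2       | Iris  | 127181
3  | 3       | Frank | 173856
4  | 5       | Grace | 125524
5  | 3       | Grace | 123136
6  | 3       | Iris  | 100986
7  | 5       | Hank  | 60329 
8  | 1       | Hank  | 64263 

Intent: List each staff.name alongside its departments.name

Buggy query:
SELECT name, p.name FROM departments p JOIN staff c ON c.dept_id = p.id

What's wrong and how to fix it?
Bug: 'name' exists in both joined tables, so the database can't tell which one is meant

Fix: Qualify the column with its table alias (c.name)

Corrected query:
SELECT c.name, p.name FROM departments p JOIN staff c ON c.dept_id = p.id

Result:
name  | name   
------+--------
Hank  | Legal  
Iris  | HR     
Frank | Sales  
Grace | Finance
Grace | Sales  
Iris  | Sales  
Hank  | Finance
Hank  | Legal  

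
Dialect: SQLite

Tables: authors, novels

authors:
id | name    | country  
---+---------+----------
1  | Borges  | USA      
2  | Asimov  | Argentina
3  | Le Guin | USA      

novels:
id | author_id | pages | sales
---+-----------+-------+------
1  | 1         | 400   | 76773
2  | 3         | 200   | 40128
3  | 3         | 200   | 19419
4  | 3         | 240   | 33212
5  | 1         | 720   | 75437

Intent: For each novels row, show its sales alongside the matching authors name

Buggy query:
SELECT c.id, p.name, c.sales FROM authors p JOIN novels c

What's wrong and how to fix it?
Bug: JOIN with no ON clause produces a cartesian product; every novels row pairs with every authors row

Fix: Add ON c.author_id = p.id to the JOIN

Corrected query:
SELECT c.id, p.name, c.sales FROM authors p JOIN novels c ON c.author_id = p.id

Result:
id | name    | sales
---+---------+------
1  | Borges  | 76773
2  | Le Guin | 40128
3  | Le Guin | 19419
4  | Le Guin | 33212
5  | Borges  | 75437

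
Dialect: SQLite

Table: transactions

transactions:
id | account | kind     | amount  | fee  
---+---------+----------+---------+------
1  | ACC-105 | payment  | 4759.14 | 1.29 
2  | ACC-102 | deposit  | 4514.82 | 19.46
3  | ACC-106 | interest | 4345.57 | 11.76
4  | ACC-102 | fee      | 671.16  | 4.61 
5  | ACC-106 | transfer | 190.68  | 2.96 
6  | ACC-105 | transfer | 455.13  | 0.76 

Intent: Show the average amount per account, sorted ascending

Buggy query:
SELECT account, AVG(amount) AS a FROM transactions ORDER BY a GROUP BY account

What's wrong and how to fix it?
Bug: ORDER BY appears before GROUP BY; SQL clause order requires GROUP BY first

Fix: Move ORDER BY to the end, after GROUP BY

Corrected query:
SELECT account, AVG(amount) AS a FROM transactions GROUP BY account ORDER BY a

Result:
account | a       
--------+---------
ACC-106 | 2268.125
ACC-102 | 2592.99 
ACC-105 | 2607.135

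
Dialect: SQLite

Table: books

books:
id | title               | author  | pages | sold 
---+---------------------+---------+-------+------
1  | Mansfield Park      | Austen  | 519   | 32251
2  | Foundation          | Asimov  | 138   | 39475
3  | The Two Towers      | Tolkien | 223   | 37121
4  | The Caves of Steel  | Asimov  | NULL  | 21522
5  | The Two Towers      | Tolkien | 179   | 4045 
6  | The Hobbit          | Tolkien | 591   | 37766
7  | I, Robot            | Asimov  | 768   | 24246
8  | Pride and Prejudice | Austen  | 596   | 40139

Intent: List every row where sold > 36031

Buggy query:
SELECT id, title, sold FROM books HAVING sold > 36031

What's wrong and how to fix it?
Bug: HAVING filters the output of aggregation, but this query has no GROUP BY and no aggregate functions, so SQLite rejects it (HAVING clause on a non-aggregate query); the condition here is per row

Fix: Replace HAVING with WHERE since the condition applies to individual rows

Corrected query:
SELECT id, title, sold FROM books WHERE sold > 36031

Result:
id | title               | sold 
---+---------------------+------
2  | Foundation          | 39475
3  | The Two Towers      | 37121
6  | The Hobbit          | 37766
8  | Pride and Prejudice | 40139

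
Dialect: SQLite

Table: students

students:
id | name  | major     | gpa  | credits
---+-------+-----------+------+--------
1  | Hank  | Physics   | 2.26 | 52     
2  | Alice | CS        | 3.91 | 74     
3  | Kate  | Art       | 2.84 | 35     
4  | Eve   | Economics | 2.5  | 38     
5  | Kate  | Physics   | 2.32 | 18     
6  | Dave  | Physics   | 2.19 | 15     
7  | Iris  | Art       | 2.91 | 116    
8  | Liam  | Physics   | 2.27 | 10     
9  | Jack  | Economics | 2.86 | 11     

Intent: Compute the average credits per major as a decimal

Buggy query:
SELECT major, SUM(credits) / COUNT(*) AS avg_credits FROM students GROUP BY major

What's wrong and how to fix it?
Bug: SUM(credits) and COUNT(*) are both integers; the division truncates the fractional part

Fix: Cast one side to REAL so the division keeps the fractional part

Corrected query:
SELECT major, SUM(credits) * 1.0 / COUNT(*) AS avg_credits FROM students GROUP BY major

Result:
major     | avg_credits
----------+------------
Art       | 75.5       
CS        | 74         
Economics | 24.5       
Physics   | 23.75      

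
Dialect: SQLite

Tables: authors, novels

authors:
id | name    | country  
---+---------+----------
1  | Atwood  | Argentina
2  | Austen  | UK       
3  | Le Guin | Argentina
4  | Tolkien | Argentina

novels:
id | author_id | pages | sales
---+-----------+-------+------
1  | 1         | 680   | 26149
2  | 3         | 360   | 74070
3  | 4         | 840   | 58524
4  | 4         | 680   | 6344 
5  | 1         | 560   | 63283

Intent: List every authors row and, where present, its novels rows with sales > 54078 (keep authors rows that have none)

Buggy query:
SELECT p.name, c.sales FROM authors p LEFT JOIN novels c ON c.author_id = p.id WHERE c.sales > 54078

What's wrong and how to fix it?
Bug: Filtering c.sales in WHERE discards the NULL rows produced by LEFT JOIN, turning it into an inner join

Fix: Put 'c.sales > 54078' in the JOIN's ON clause instead of WHERE

Corrected query:
SELECT p.name, c.sales FROM authors p LEFT JOIN novels c ON c.author_id = p.id AND c.sales > 54078

Result:
name    | sales
--------+------
Atwood  | 63283
Austen  | NULL 
Le Guin | 74070
Tolkien | 58524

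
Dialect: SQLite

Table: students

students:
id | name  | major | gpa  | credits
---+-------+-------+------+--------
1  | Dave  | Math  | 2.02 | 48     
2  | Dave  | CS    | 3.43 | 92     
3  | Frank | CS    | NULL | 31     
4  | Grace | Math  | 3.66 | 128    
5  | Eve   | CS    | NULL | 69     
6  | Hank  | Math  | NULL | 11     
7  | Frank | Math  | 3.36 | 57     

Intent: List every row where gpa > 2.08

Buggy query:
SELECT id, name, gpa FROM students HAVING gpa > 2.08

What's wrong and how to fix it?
Bug: This is a non-aggregate query (no GROUP BY, no aggregates), so in SQLite the HAVING clause is invalid here; a row-level condition belongs in WHERE

Fix: Replace HAVING with WHERE since the condition applies to individual rows

Corrected query:
SELECT id, name, gpa FROM students WHERE gpa > 2.08

Result:
id | name  | gpa 
---+-------+-----
2  | Dave  | 3.43
4  | Grace | 3.66
7  | Frank | 3.36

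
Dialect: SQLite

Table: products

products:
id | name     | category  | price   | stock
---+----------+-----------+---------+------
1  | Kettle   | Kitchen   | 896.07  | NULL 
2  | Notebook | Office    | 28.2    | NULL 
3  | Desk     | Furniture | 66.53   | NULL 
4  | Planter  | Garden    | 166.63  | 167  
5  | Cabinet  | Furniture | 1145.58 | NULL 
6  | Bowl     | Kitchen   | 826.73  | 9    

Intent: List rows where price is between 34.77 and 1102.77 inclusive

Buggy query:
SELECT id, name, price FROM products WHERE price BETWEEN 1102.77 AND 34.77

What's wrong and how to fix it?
Bug: The bounds are reversed; BETWEEN a AND b requires a <= b to match anything

Fix: Swap the bounds so the smaller value comes first

Corrected query:
SELECT id, name, price FROM products WHERE price BETWEEN 34.77 AND 1102.77

Result:
id | name    | price 
---+---------+-------
1  | Kettle  | 896.07
3  | Desk    | 66.53 
4  | Planter | 166.63
6  | Bowl    | 826.73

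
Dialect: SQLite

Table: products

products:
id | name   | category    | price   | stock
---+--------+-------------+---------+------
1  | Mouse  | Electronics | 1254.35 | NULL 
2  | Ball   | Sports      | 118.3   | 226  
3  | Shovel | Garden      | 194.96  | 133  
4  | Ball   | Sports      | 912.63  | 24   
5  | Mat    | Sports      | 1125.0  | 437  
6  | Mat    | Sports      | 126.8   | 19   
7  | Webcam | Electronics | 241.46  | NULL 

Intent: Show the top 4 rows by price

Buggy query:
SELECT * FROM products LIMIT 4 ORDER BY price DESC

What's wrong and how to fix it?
Bug: LIMIT must come after ORDER BY

Fix: Swap the clauses: ORDER BY first, then LIMIT

Corrected query:
SELECT * FROM products ORDER BY price DESC LIMIT 4

Result:
id | name   | category    | price   | stock
---+--------+-------------+---------+------
1  | Mouse  | Electronics | 1254.35 | NULL 
5  | Mat    | Sports      | 1125    | 437  
4  | Ball   | Sports      | 912.63  | 24   
7  | Webcam | Electronics | 241.46  | NULL 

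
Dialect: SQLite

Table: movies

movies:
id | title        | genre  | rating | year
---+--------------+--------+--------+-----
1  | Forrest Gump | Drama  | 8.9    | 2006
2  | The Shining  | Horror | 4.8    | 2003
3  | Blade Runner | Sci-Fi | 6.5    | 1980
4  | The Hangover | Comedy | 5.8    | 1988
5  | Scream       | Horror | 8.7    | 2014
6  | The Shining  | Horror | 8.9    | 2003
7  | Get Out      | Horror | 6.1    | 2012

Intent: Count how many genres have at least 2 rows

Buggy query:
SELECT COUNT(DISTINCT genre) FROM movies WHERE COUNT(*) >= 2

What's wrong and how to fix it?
Bug: COUNT(*) cannot appear in WHERE; the per-group count doesn't exist yet

Fix: Group first with HAVING COUNT(*) >= 2, then COUNT the resulting groups

Corrected query:
SELECT COUNT(*) FROM (SELECT genre FROM movies GROUP BY genre HAVING COUNT(*) >= 2)

Result:
COUNT(*)
--------
1       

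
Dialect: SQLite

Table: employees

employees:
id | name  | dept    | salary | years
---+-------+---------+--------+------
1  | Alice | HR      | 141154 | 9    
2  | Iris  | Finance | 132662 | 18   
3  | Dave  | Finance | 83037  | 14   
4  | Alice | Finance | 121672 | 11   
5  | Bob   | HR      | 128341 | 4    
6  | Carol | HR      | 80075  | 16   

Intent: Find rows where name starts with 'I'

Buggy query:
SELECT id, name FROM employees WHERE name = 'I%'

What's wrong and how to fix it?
Bug: '=' compares the literal string including the % character; pattern matching needs LIKE

Fix: Replace '=' with LIKE so 'I%' is treated as a pattern

Corrected query:
SELECT id, name FROM employees WHERE name LIKE 'I%'

Result:
id | name
---+-----
2  | Iris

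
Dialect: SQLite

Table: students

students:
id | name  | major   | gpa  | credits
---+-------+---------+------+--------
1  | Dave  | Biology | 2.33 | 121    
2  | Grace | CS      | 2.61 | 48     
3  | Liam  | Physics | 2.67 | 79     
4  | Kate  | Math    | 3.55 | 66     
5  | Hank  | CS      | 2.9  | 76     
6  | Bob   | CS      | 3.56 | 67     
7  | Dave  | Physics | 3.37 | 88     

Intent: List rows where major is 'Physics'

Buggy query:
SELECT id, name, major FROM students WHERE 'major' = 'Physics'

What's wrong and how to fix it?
Bug: Single quotes denote string literals in SQL; the column name is being compared as a constant string

Fix: Remove the quotes around the column name (or use double quotes for an identifier)

Corrected query:
SELECT id, name, major FROM students WHERE major = 'Physics'

Result:
id | name | major  
---+------+--------
3  | Liam | Physics
7  | Dave | Physics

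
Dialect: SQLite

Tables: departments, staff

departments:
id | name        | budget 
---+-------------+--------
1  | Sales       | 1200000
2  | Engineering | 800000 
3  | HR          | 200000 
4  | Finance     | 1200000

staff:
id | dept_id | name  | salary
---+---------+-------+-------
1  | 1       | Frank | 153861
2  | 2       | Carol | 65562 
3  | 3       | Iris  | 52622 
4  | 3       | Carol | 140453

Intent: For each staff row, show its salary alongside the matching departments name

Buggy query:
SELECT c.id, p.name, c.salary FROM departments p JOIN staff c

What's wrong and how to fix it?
Bug: JOIN with no ON clause produces a cartesian product; every staff row pairs with every departments row

Fix: Specify the join condition linking the foreign key to the parent id

Corrected query:
SELECT c.id, p.name, c.salary FROM departments p JOIN staff c ON c.dept_id = p.id

Result:
id | name        | salary
---+-------------+-------
1  | Sales       | 153861
2  | Engineering | 65562 
3  | HR          | 52622 
4  | HR          | 140453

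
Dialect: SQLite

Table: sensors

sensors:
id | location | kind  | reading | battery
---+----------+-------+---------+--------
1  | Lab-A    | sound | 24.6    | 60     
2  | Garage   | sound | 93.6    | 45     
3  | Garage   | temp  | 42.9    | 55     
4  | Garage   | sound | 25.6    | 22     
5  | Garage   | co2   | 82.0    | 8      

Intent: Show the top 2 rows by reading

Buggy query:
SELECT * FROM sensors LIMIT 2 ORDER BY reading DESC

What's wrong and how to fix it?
Bug: ORDER BY cannot follow LIMIT; LIMIT is the final clause

Fix: Swap the clauses: ORDER BY first, then LIMIT

Corrected query:
SELECT * FROM sensors ORDER BY reading DESC LIMIT 2

Result:
id | location | kind  | reading | battery
---+----------+-------+---------+--------
2  | Garage   | sound | 93.6    | 45     
5  | Garage   | co2   | 82      | 8      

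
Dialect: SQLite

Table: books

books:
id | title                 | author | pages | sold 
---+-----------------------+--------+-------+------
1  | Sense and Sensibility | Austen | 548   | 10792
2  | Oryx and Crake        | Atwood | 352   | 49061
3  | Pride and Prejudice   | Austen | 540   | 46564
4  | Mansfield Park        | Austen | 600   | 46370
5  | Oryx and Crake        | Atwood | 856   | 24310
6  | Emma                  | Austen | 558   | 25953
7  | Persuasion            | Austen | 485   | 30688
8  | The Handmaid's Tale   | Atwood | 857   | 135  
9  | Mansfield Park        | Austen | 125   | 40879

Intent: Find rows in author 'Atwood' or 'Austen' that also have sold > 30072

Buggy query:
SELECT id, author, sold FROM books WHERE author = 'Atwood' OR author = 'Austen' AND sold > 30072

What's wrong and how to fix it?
Bug: Without parentheses, AND is evaluated before OR, so the sold filter only applies to the 'Austen' branch

Fix: Add parentheses around the OR so the AND applies to both alternatives

Corrected query:
SELECT id, author, sold FROM books WHERE (author = 'Atwood' OR author = 'Austen') AND sold > 30072

Result:
id | author | sold 
---+--------+------
2  | Atwood | 49061
3  | Austen | 46564
4  | Austen | 46370
7  | Austen | 30688
9  | Austen | 40879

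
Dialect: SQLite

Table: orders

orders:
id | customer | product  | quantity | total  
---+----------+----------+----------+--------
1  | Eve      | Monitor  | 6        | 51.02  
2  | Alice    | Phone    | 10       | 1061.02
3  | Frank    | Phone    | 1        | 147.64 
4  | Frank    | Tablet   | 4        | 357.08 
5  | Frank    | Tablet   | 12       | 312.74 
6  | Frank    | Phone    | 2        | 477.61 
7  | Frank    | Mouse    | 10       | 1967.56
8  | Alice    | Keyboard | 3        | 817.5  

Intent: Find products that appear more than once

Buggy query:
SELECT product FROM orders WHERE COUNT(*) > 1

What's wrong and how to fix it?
Bug: COUNT(*) is an aggregate and cannot be used in WHERE

Fix: GROUP BY product, then filter groups with HAVING COUNT(*) > 1

Corrected query:
SELECT product FROM orders GROUP BY product HAVING COUNT(*) > 1

Result:
product
-------
Phone  
Tablet 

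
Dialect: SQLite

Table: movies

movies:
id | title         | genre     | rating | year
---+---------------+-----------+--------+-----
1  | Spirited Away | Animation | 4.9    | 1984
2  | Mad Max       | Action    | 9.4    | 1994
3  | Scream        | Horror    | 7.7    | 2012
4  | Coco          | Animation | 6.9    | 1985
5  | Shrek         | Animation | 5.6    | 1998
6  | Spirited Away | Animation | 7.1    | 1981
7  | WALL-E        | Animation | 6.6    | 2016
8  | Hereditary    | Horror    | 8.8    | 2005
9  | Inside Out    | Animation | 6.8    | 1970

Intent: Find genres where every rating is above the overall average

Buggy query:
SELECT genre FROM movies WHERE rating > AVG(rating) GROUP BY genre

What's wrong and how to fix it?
Bug: AVG() is an aggregate; it can't sit directly in WHERE

Fix: Use a subquery for AVG and a HAVING MIN(...) filter so the condition holds for every row in the group

Corrected query:
SELECT genre FROM movies GROUP BY genre HAVING MIN(rating) > (SELECT AVG(rating) FROM movies)

Result:
genre 
------
Action
Horror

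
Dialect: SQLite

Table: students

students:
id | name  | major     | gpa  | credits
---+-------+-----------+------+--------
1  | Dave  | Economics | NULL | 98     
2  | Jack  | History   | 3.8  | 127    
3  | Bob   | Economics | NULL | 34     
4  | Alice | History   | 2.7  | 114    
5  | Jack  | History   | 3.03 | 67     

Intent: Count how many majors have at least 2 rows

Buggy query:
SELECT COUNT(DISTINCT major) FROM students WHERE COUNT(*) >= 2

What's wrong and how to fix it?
Bug: COUNT(*) cannot appear in WHERE; the per-group count doesn't exist yet

Fix: Group first with HAVING COUNT(*) >= 2, then COUNT the resulting groups

Corrected query:
SELECT COUNT(*) FROM (SELECT major FROM students GROUP BY major HAVING COUNT(*) >= 2)

Result:
COUNT(*)
--------
2       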